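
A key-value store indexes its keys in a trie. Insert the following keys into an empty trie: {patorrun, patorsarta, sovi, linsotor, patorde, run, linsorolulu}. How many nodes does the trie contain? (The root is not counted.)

36

For each word, the new-node count is its length minus the longest prefix already in the trie:
  "patorrun" → 8 new (p, a, t, o, r, r, u, n)
  "patorsarta" → prefix "pator" already present; 5 new (s, a, r, t, a)
  "sovi" → 4 new (s, o, v, i)
  "linsotor" → 8 new (l, i, n, s, o, t, o, r)
  "patorde" → prefix "pator" already present; 2 new (d, e)
  "run" → 3 new (r, u, n)
  "linsorolulu" → prefix "linso" already present; 6 new (r, o, l, u, l, u)
Total nodes = 8 + 5 + 4 + 8 + 2 + 3 + 6 = 36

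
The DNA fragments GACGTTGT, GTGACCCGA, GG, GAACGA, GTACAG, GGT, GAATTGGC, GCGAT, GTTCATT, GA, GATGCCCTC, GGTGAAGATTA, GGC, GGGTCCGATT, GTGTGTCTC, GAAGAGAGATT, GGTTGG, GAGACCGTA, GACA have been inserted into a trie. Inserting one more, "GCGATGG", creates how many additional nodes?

2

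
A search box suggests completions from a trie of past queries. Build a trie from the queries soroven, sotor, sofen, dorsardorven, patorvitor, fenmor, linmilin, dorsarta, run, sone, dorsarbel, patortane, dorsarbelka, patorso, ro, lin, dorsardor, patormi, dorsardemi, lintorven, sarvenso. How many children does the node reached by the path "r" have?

2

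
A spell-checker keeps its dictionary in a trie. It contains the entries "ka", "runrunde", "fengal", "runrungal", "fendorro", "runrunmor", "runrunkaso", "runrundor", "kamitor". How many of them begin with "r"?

5

Traverse to the node for "r", then collect every word in that subtree.
Words under "r": runrunde, runrundor, runrungal, runrunkaso, runrunmor
Count: 5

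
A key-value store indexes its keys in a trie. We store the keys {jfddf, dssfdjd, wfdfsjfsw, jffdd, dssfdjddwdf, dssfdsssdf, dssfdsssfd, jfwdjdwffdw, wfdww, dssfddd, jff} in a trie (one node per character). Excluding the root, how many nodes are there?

48

Trace insertions, counting only characters that open a new branch:
  "jfddf" → 5 new (j, f, d, d, f)
  "dssfdjd" → 7 new (d, s, s, f, d, j, d)
  "wfdfsjfsw" → 9 new (w, f, d, f, s, j, f, s, w)
  "jffdd" → prefix "jf" already present; 3 new (f, d, d)
  "dssfdjddwdf" → prefix "dssfdjd" already present; 4 new (d, w, d, f)
  "dssfdsssdf" → prefix "dssfd" already present; 5 new (s, s, s, d, f)
  "dssfdsssfd" → prefix "dssfdsss" already present; 2 new (f, d)
  "jfwdjdwffdw" → prefix "jf" already present; 9 new (w, d, j, d, w, f, f, d, w)
  "wfdww" → prefix "wfd" already present; 2 new (w, w)
  "dssfddd" → prefix "dssfd" already present; 2 new (d, d)
  "jff" → prefix "jff" already present; 0 new (none)
Total nodes = 5 + 7 + 9 + 3 + 4 + 5 + 2 + 9 + 2 + 2 + 0 = 48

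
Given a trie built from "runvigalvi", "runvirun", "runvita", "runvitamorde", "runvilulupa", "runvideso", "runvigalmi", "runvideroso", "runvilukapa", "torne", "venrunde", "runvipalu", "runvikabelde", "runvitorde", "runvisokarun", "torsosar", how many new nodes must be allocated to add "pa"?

2

"pa" shares no prefix with any stored word, so all 2 characters open new nodes.
2 − 0 = 2 new nodes.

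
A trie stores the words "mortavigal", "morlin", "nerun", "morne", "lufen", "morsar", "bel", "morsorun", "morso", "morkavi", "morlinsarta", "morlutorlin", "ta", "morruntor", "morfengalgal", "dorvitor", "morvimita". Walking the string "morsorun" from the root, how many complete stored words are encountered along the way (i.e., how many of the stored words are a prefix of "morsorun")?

Traverse "morsorun" character by character; count nodes along the way that are marked as word ends.
Prefixes of the query that are stored words: "morso", "morsorun"
Count: 2

2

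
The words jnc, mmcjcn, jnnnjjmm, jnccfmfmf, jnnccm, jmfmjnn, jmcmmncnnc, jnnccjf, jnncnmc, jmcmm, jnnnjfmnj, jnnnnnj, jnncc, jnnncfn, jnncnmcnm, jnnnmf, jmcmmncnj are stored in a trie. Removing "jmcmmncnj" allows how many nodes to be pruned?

1

After clearing the end-marker at "jmcmmncnj", prune upward until reaching a node still needed by another word.
The suffix "j" (1 node) is used only by "jmcmmncnj"; the node for "jmcmmncn" still has the child "n", so pruning stops there.
Nodes removed: 1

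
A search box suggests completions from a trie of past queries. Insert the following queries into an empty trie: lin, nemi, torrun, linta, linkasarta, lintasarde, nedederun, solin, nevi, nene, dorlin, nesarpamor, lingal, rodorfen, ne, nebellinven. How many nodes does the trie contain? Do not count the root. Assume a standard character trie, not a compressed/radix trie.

Insert word by word; a character creates a node only if that edge doesn't already exist:
  "lin" → 3 new (l, i, n)
  "nemi" → 4 new (n, e, m, i)
  "torrun" → 6 new (t, o, r, r, u, n)
  "linta" → prefix "lin" already present; 2 new (t, a)
  "linkasarta" → prefix "lin" already present; 7 new (k, a, s, a, r, t, a)
  "lintasarde" → prefix "linta" already present; 5 new (s, a, r, d, e)
  "nedederun" → prefix "ne" already present; 7 new (d, e, d, e, r, u, n)
  "solin" → 5 new (s, o, l, i, n)
  "nevi" → prefix "ne" already present; 2 new (v, i)
  "nene" → prefix "ne" already present; 2 new (n, e)
  "dorlin" → 6 new (d, o, r, l, i, n)
  "nesarpamor" → prefix "ne" already present; 8 new (s, a, r, p, a, m, o, r)
  "lingal" → prefix "lin" already present; 3 new (g, a, l)
  "rodorfen" → 8 new (r, o, d, o, r, f, e, n)
  "ne" → prefix "ne" already present; 0 new (none)
  "nebellinven" → prefix "ne" already present; 9 new (b, e, l, l, i, n, v, e, n)
Total nodes = 3 + 4 + 6 + 2 + 7 + 5 + 7 + 5 + 2 + 2 + 6 + 8 + 3 + 8 + 0 + 9 = 77

77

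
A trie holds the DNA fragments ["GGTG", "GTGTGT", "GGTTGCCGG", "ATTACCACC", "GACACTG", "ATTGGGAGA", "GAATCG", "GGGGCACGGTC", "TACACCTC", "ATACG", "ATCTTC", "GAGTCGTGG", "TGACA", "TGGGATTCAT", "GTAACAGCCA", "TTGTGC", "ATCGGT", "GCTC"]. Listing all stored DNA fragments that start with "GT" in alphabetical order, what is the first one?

Words with prefix "GT", in lexicographic order: "GTAACAGCCA", "GTGTGT"
Position 1: GTAACAGCCA

GTAACAGCCA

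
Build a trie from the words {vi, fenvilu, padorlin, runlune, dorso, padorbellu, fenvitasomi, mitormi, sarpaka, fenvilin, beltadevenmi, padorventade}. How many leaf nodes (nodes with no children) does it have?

12

Leaves are exactly the stored words that no other stored word extends.
Those words: "beltadevenmi", "dorso", "fenvilin", "fenvilu", "fenvitasomi", "mitormi", "padorbellu", "padorlin", "padorventade", "runlune", "sarpaka", "vi"
Leaf count: 12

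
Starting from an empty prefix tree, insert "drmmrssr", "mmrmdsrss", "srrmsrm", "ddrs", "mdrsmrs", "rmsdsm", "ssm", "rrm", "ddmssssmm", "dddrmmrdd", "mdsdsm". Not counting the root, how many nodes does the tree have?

61

For each word, the new-node count is its length minus the longest prefix already in the trie:
  "drmmrssr" → 8 new (d, r, m, m, r, s, s, r)
  "mmrmdsrss" → 9 new (m, m, r, m, d, s, r, s, s)
  "srrmsrm" → 7 new (s, r, r, m, s, r, m)
  "ddrs" → prefix "d" already present; 3 new (d, r, s)
  "mdrsmrs" → prefix "m" already present; 6 new (d, r, s, m, r, s)
  "rmsdsm" → 6 new (r, m, s, d, s, m)
  "ssm" → prefix "s" already present; 2 new (s, m)
  "rrm" → prefix "r" already present; 2 new (r, m)
  "ddmssssmm" → prefix "dd" already present; 7 new (m, s, s, s, s, m, m)
  "dddrmmrdd" → prefix "dd" already present; 7 new (d, r, m, m, r, d, d)
  "mdsdsm" → prefix "md" already present; 4 new (s, d, s, m)
Total nodes = 8 + 9 + 7 + 3 + 6 + 6 + 2 + 2 + 7 + 7 + 4 = 61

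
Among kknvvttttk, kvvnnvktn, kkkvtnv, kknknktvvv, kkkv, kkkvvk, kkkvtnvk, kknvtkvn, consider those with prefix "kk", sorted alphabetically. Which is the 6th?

Words with prefix "kk", in lexicographic order: "kkkv", "kkkvtnv", "kkkvtnvk", "kkkvvk", "kknknktvvv", "kknvtkvn", "kknvvttttk"
The 6th is kknvtkvn.

kknvtkvn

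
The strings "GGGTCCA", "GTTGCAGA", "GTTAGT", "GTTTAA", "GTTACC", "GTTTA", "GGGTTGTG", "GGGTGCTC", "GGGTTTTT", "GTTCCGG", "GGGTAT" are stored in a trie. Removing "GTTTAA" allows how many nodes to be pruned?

Walk "GTTTAA" from the leaf back toward the root, removing each node that no remaining word uses.
The suffix "A" (1 node) is used only by "GTTTAA"; "GTTTA" is itself a stored word, so pruning stops there.
Nodes removed: 1

1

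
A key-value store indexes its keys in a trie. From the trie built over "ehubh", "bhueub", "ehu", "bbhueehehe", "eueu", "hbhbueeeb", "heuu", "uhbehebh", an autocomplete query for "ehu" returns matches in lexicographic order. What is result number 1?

Words with prefix "ehu", in lexicographic order: "ehu", "ehubh"
The 1st is ehu.

ehu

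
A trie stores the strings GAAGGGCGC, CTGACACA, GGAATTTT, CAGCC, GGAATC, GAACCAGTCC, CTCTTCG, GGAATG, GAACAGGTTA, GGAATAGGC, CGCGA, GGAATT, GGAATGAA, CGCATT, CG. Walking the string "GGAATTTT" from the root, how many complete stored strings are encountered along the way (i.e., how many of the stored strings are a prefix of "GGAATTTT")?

Check each prefix of "GGAATTTT" against the stored set — each match is an end-marker on the path.
Prefixes of the query that are stored words: "GGAATT", "GGAATTTT"
Count: 2

2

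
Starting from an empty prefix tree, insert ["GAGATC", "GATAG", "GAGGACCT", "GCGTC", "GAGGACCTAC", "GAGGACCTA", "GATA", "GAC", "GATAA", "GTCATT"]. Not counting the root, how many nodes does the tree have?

27

For each word, the new-node count is its length minus the longest prefix already in the trie:
  "GAGATC" → 6 new (G, A, G, A, T, C)
  "GATAG" → prefix "GA" already present; 3 new (T, A, G)
  "GAGGACCT" → prefix "GAG" already present; 5 new (G, A, C, C, T)
  "GCGTC" → prefix "G" already present; 4 new (C, G, T, C)
  "GAGGACCTAC" → prefix "GAGGACCT" already present; 2 new (A, C)
  "GAGGACCTA" → prefix "GAGGACCTA" already present; 0 new (none)
  "GATA" → prefix "GATA" already present; 0 new (none)
  "GAC" → prefix "GA" already present; 1 new (C)
  "GATAA" → prefix "GATA" already present; 1 new (A)
  "GTCATT" → prefix "G" already present; 5 new (T, C, A, T, T)
Total nodes = 6 + 3 + 5 + 4 + 2 + 0 + 0 + 1 + 1 + 5 = 27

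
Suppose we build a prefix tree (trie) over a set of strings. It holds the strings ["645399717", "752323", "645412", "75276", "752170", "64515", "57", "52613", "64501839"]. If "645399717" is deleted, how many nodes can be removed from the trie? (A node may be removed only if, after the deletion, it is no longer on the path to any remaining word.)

After clearing the end-marker at "645399717", prune upward until reaching a node still needed by another word.
The suffix "399717" (6 nodes) is used only by "645399717"; the node for "645" still has the child "4", so pruning stops there.
Nodes removed: 6

6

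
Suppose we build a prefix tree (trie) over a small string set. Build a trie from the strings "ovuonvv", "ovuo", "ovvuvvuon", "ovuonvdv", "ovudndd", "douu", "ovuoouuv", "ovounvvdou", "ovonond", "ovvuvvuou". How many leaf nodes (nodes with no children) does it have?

Leaves are exactly the stored words that no other stored word extends.
Those words: "douu", "ovonond", "ovounvvdou", "ovudndd", "ovuonvdv", "ovuonvv", "ovuoouuv", "ovvuvvuon", "ovvuvvuou"
Leaf count: 9

9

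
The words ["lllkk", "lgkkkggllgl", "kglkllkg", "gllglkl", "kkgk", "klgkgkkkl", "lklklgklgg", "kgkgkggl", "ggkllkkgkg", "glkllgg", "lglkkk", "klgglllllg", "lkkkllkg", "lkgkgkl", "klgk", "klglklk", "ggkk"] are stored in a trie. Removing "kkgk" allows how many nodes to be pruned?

3

After clearing the end-marker at "kkgk", prune upward until reaching a node still needed by another word.
The suffix "kgk" (3 nodes) is used only by "kkgk"; the node for "k" still has the child "g", so pruning stops there.
Nodes removed: 3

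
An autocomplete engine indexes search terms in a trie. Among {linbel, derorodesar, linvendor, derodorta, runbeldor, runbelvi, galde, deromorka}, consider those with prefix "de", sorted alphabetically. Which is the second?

deromorka

DFS of the "de" subtree visits, in order: "derodorta", "deromorka", "derorodesar"
The 2nd is deromorka.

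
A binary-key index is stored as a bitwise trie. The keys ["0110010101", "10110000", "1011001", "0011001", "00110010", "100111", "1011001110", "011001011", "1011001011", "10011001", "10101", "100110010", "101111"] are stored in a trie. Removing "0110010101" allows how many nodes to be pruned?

Walk "0110010101" from the leaf back toward the root, removing each node that no remaining word uses.
The suffix "01" (2 nodes) is used only by "0110010101"; the node for "01100101" still has the child "1", so pruning stops there.
Nodes removed: 2

2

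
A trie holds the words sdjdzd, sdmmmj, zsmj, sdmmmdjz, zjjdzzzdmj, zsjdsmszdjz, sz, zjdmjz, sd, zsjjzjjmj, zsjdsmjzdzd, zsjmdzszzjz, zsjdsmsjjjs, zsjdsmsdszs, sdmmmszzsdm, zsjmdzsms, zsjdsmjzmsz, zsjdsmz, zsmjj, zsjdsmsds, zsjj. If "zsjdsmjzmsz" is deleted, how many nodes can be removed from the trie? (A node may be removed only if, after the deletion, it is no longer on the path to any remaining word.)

3

Walk "zsjdsmjzmsz" from the leaf back toward the root, removing each node that no remaining word uses.
The suffix "msz" (3 nodes) is used only by "zsjdsmjzmsz"; the node for "zsjdsmjz" still has the child "d", so pruning stops there.
Nodes removed: 3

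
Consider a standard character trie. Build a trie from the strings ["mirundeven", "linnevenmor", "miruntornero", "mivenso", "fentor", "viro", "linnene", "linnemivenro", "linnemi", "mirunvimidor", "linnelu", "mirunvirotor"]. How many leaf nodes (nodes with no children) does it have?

11

Leaves are exactly the stored words that no other stored word extends.
Those words: "fentor", "linnelu", "linnemivenro", "linnene", "linnevenmor", "mirundeven", "miruntornero", "mirunvimidor", "mirunvirotor", "mivenso", "viro"
Leaf count: 11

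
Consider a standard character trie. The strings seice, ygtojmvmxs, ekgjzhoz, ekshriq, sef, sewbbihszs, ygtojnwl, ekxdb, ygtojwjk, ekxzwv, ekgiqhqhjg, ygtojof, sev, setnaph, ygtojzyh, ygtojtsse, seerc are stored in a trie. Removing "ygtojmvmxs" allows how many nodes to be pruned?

5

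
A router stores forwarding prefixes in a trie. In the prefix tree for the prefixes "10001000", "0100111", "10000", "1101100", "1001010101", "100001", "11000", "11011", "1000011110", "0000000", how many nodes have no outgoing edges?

7

A leaf is a node with no children — equivalently, the end of a word that is not a proper prefix of any other stored word.
Those words: "0000000", "0100111", "1000011110", "10001000", "1001010101", "11000", "1101100"
Leaf count: 7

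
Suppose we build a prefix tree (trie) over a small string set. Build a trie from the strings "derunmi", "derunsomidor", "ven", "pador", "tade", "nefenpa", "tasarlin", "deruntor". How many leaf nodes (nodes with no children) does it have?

8

A leaf is a node with no children — equivalently, the end of a word that is not a proper prefix of any other stored word.
Those words: "derunmi", "derunsomidor", "deruntor", "nefenpa", "pador", "tade", "tasarlin", "ven"
Leaf count: 8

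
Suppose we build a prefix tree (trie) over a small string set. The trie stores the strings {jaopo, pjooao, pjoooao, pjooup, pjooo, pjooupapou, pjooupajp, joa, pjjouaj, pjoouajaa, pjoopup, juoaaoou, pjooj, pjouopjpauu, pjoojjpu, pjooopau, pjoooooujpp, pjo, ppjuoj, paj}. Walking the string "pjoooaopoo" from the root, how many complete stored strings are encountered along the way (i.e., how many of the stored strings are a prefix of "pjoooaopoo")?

Check each prefix of "pjoooaopoo" against the stored set — each match is an end-marker on the path.
Prefixes of the query that are stored words: "pjo", "pjooo", "pjoooao"
Count: 3

3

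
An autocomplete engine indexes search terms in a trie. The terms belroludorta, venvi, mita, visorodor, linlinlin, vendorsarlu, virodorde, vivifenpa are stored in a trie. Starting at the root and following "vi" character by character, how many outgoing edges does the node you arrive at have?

Follow the path "vi" to its node, then look at its outgoing edges.
Characters that immediately follow "vi" among the stored strings: {r, s, v}.
That node has 3 child edges.

3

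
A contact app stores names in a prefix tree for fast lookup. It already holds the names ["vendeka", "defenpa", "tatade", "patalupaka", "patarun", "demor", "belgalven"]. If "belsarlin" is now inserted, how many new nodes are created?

The longest prefix of "belsarlin" already in the trie is "bel" (length 3).
So 9 − 3 = 6 new nodes.

6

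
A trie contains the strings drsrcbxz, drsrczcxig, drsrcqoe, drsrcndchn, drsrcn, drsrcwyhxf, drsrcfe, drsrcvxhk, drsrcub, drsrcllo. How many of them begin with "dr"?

10

Traverse to the node for "dr", then collect every word in that subtree.
Matches: "drsrcbxz", "drsrcfe", "drsrcllo", "drsrcn", "drsrcndchn", "drsrcqoe", "drsrcub", "drsrcvxhk", "drsrcwyhxf", "drsrczcxig"
Count: 10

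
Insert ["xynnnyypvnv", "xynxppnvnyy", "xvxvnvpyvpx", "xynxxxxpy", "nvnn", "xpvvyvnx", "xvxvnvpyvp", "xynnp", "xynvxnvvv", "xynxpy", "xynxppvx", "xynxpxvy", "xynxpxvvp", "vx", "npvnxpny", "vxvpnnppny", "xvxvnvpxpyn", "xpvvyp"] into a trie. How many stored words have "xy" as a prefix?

9

Walk to "xy"; the words in its subtree are exactly those with that prefix.
Matches: "xynnnyypvnv", "xynnp", "xynvxnvvv", "xynxppnvnyy", "xynxppvx", "xynxpxvvp", "xynxpxvy", "xynxpy", "xynxxxxpy"
Count: 9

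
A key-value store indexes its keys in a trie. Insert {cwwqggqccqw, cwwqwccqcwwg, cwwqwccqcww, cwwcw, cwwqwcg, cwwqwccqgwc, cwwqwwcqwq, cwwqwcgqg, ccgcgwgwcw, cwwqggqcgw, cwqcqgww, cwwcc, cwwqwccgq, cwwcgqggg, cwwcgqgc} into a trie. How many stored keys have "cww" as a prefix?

Traverse to the node for "cww", then collect every word in that subtree.
Matches: "cwwcc", "cwwcgqgc", "cwwcgqggg", "cwwcw", "cwwqggqccqw", "cwwqggqcgw", "cwwqwccgq", "cwwqwccqcww", "cwwqwccqcwwg", "cwwqwccqgwc", "cwwqwcg", "cwwqwcgqg", "cwwqwwcqwq"
Count: 13

13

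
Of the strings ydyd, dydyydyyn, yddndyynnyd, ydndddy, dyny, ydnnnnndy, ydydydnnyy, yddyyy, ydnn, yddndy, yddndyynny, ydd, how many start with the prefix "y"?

Traverse to the node for "y", then collect every word in that subtree.
Words under "y": ydd, yddndy, yddndyynny, yddndyynnyd, yddyyy, ydndddy, ydnn, ydnnnnndy, ydyd, ydydydnnyy
Count: 10

10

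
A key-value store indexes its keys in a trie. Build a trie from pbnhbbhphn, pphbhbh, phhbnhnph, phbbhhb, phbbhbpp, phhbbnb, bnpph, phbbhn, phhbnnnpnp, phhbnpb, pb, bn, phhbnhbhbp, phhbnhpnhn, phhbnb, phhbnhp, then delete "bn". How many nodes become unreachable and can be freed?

After clearing the end-marker at "bn", prune upward until reaching a node still needed by another word.
Every node on "bn" is still needed (e.g. by "bnpph"), so nothing is freed.
Nodes removed: 0

0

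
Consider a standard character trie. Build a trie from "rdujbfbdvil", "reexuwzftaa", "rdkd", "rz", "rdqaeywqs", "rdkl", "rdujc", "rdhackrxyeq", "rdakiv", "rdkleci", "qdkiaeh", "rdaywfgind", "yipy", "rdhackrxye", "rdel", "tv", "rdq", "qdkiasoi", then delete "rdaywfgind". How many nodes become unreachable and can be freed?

A node on "rdaywfgind"'s path can go only if nothing else ends at it or branches off below it.
The suffix "ywfgind" (7 nodes) is used only by "rdaywfgind"; the node for "rda" still has the child "k", so pruning stops there.
Nodes removed: 7

7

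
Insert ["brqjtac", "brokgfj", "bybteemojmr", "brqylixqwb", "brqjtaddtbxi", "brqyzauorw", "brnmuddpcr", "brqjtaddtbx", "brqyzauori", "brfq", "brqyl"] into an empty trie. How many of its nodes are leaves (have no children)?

A leaf is a node with no children — equivalently, the end of a word that is not a proper prefix of any other stored word.
Those words: "brfq", "brnmuddpcr", "brokgfj", "brqjtac", "brqjtaddtbxi", "brqylixqwb", "brqyzauori", "brqyzauorw", "bybteemojmr"
Leaf count: 9

9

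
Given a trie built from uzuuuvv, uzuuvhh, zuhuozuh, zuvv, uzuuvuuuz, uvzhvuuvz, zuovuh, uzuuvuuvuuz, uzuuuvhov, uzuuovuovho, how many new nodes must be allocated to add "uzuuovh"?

"uzuuov" is already a path in the trie; the remaining "h" must be added.
So 7 − 6 = 1 new nodes.

1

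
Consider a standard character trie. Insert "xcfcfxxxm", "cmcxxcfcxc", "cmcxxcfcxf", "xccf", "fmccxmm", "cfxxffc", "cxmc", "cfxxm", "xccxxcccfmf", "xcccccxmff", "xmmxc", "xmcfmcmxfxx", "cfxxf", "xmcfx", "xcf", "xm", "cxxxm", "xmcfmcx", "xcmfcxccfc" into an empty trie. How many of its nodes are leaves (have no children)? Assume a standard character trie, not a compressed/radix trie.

A leaf is a node with no children — equivalently, the end of a word that is not a proper prefix of any other stored word.
Those words: "cfxxffc", "cfxxm", "cmcxxcfcxc", "cmcxxcfcxf", "cxmc", "cxxxm", "fmccxmm", "xcccccxmff", "xccf", "xccxxcccfmf", "xcfcfxxxm", "xcmfcxccfc", "xmcfmcmxfxx", "xmcfmcx", "xmcfx", "xmmxc"
Leaf count: 16

16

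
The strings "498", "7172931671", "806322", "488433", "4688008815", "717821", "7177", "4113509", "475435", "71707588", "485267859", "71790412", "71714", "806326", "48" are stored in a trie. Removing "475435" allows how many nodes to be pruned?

5

After clearing the end-marker at "475435", prune upward until reaching a node still needed by another word.
The suffix "75435" (5 nodes) is used only by "475435"; the node for "4" still has the child "9", so pruning stops there.
Nodes removed: 5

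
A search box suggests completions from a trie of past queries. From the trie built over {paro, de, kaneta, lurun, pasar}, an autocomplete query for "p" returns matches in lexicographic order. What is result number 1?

Filter for "p…" and sort: "paro", "pasar"
The 1st is paro.

paro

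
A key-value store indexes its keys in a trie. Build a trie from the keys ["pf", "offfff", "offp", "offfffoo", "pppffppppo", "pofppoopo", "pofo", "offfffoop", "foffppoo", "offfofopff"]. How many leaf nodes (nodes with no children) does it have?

8

Leaves are exactly the stored words that no other stored word extends.
Those words: "foffppoo", "offfffoop", "offfofopff", "offp", "pf", "pofo", "pofppoopo", "pppffppppo"
Leaf count: 8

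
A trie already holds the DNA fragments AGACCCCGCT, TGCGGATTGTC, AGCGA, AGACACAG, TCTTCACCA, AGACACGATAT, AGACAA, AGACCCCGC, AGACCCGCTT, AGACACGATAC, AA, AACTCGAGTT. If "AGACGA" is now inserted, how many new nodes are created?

2

Walking "AGACGA" from the root, the first 4 characters ("AGAC") follow existing edges; "G" is the first miss.
Each of the 2 remaining characters creates one node.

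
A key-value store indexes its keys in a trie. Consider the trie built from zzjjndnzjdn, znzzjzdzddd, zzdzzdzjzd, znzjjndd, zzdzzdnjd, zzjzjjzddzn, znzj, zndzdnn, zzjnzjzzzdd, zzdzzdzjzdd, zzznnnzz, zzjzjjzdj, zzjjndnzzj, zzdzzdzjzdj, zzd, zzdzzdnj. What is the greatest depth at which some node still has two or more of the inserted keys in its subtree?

10

Equivalently: take the maximum, over all pairs, of their longest common prefix length.
"zzdzzdzjzd" and "zzdzzdzjzdd" agree on "zzdzzdzjzd" (10 characters) before diverging; nothing deeper is shared.
Longest shared-prefix length: 10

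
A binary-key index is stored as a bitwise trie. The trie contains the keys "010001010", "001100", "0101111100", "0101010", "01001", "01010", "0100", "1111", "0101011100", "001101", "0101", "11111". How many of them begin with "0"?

10

Filter for entries beginning with "0":
Words under "0": 001100, 001101, 0100, 010001010, 01001, 0101, 01010, 0101010, 0101011100, 0101111100
Count: 10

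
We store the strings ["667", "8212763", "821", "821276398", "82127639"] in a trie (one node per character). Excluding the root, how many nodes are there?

12

For each word, the new-node count is its length minus the longest prefix already in the trie:
  "667" → 3 new (6, 6, 7)
  "8212763" → 7 new (8, 2, 1, 2, 7, 6, 3)
  "821" → prefix "821" already present; 0 new (none)
  "821276398" → prefix "8212763" already present; 2 new (9, 8)
  "82127639" → prefix "82127639" already present; 0 new (none)
Total nodes = 3 + 7 + 0 + 2 + 0 = 12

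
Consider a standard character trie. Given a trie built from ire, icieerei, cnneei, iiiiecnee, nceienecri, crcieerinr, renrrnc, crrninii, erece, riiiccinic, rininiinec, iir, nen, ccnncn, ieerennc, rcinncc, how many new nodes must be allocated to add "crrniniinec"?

3

Walking "crrniniinec" from the root, the first 8 characters ("crrninii") follow existing edges; "n" is the first miss.
Each of the 3 remaining characters creates one node.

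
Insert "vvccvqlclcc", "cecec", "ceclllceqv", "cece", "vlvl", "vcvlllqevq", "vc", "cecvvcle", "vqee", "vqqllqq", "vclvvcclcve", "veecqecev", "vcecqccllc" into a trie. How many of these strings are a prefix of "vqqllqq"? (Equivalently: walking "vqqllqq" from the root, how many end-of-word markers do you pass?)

Walk "vqqllqq" from the root; an end-of-word marker is hit whenever a stored word is a prefix of "vqqllqq".
Prefixes of the query that are stored words: "vqqllqq"
Count: 1

1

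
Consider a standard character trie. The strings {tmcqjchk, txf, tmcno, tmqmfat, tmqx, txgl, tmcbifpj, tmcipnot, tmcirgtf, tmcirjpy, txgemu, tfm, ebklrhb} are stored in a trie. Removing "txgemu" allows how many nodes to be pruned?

3

After clearing the end-marker at "txgemu", prune upward until reaching a node still needed by another word.
The suffix "emu" (3 nodes) is used only by "txgemu"; the node for "txg" still has the child "l", so pruning stops there.
Nodes removed: 3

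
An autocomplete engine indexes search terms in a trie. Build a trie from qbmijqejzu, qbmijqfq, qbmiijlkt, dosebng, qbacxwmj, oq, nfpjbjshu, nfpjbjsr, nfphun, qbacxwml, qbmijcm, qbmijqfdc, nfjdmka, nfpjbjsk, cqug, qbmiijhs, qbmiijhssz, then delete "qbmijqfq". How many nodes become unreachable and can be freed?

1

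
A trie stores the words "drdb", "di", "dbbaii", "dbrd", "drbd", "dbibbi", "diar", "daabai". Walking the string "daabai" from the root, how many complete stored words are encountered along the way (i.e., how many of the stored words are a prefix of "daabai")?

Check each prefix of "daabai" against the stored set — each match is an end-marker on the path.
Prefixes of the query that are stored words: "daabai"
Count: 1

1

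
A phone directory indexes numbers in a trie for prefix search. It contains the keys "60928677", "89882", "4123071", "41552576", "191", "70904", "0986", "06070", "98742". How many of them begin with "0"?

Traverse to the node for "0", then collect every word in that subtree.
Words under "0": 06070, 0986
Count: 2

2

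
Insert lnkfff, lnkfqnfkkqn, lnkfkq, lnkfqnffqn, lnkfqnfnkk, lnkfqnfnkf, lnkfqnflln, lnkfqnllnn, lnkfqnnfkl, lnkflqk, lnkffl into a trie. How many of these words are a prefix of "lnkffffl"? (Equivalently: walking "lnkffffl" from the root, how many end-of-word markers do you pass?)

Check each prefix of "lnkffffl" against the stored set — each match is an end-marker on the path.
Prefixes of the query that are stored words: "lnkfff"
Count: 1

1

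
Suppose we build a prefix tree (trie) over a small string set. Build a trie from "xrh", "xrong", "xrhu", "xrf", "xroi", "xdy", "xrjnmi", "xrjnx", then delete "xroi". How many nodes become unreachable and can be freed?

A node on "xroi"'s path can go only if nothing else ends at it or branches off below it.
The suffix "i" (1 node) is used only by "xroi"; the node for "xro" still has the child "n", so pruning stops there.
Nodes removed: 1

1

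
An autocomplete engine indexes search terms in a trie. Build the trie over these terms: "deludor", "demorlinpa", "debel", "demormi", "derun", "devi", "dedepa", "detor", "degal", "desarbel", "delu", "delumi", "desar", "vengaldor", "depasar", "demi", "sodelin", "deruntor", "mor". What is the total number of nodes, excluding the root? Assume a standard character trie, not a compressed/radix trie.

71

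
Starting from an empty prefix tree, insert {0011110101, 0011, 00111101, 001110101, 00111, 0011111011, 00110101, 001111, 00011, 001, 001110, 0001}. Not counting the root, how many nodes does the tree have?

25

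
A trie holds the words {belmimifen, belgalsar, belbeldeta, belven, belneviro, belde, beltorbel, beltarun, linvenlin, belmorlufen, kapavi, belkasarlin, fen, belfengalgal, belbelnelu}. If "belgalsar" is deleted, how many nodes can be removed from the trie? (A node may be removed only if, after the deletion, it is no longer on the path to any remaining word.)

After clearing the end-marker at "belgalsar", prune upward until reaching a node still needed by another word.
The suffix "galsar" (6 nodes) is used only by "belgalsar"; the node for "bel" still has the child "m", so pruning stops there.
Nodes removed: 6

6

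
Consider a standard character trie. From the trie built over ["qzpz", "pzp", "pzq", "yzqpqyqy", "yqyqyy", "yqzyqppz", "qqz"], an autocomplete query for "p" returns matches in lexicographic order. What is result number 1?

pzp

DFS of the "p" subtree visits, in order: "pzp", "pzq"
Position 1: pzp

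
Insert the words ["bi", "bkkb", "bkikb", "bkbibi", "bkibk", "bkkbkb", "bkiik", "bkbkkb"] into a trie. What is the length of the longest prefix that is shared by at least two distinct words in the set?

4

Look for the deepest trie node that still has at least two words in its subtree.
e.g. "bkkb" and "bkkbkb" share the prefix "bkkb" of length 4; no pair shares a longer one.
Longest shared-prefix length: 4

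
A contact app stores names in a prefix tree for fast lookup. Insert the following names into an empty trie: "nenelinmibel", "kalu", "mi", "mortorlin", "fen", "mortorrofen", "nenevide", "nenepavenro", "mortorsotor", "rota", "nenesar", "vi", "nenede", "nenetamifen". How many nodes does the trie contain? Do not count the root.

Count nodes per top-level branch (shared prefixes stored once):
  'f'-branch (fen): 3 nodes
  'k'-branch (kalu): 4 nodes
  'm'-branch (mi, mortorlin, mortorrofen, mortorsotor): 20 nodes
  'n'-branch (nenede, nenelinmibel, nenepavenro, nenesar, nenetamifen, nenevide): 35 nodes
  'r'-branch (rota): 4 nodes
  'v'-branch (vi): 2 nodes
Sum: 68

68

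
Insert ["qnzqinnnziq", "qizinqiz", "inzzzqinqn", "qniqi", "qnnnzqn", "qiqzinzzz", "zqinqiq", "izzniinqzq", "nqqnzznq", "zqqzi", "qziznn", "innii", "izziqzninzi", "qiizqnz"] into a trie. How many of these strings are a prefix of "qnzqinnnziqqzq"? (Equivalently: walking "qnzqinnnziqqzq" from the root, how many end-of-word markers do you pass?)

1

Traverse "qnzqinnnziqqzq" character by character; count nodes along the way that are marked as word ends.
Prefixes of the query that are stored words: "qnzqinnnziq"
Count: 1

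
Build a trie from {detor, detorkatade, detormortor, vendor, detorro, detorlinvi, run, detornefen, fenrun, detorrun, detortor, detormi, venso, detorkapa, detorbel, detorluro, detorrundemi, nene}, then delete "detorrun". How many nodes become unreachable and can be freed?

A node on "detorrun"'s path can go only if nothing else ends at it or branches off below it.
Every node on "detorrun" is still needed (e.g. by "detorrundemi"), so nothing is freed.
Nodes removed: 0

0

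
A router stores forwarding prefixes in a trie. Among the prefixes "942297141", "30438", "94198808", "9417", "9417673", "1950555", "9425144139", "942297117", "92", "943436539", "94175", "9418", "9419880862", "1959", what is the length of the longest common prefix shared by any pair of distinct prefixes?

8

Equivalently: take the maximum, over all pairs, of their longest common prefix length.
"94198808" and "9419880862" agree on "94198808" (8 characters) before diverging; nothing deeper is shared.
Longest shared-prefix length: 8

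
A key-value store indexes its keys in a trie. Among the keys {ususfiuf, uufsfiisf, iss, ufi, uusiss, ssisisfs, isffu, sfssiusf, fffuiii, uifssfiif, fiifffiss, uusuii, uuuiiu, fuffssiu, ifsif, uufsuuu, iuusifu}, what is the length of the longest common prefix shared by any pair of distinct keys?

The deepest shared node is where two words last agree before diverging.
"uufsfiisf" and "uufsuuu" agree on "uufs" (4 characters) before diverging; nothing deeper is shared.
Longest shared-prefix length: 4

4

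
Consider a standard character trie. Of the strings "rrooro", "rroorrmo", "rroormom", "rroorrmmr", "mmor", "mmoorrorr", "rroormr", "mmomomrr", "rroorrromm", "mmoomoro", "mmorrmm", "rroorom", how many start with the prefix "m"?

Traverse to the node for "m", then collect every word in that subtree.
Words under "m": mmomomrr, mmoomoro, mmoorrorr, mmor, mmorrmm
Count: 5

5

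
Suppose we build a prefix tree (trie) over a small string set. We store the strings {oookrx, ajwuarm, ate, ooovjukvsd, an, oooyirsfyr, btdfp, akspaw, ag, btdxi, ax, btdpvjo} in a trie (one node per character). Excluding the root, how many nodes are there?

48

Count nodes per top-level branch (shared prefixes stored once):
  'a'-branch (ag, ajwuarm, akspaw, an, ate, ax): 17 nodes
  'b'-branch (btdfp, btdpvjo, btdxi): 11 nodes
  'o'-branch (oookrx, ooovjukvsd, oooyirsfyr): 20 nodes
Sum: 48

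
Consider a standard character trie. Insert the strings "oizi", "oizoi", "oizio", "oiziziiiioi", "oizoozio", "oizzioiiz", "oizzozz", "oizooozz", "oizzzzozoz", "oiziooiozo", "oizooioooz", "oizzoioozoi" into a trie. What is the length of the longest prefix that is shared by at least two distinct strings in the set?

5

The deepest shared node is where two words last agree before diverging.
"oizio" and "oiziooiozo" agree on "oizio" (5 characters) before diverging; nothing deeper is shared.
Longest shared-prefix length: 5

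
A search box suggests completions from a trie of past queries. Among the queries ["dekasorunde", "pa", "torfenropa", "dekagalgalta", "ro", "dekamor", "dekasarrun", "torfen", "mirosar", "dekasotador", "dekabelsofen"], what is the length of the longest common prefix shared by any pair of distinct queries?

6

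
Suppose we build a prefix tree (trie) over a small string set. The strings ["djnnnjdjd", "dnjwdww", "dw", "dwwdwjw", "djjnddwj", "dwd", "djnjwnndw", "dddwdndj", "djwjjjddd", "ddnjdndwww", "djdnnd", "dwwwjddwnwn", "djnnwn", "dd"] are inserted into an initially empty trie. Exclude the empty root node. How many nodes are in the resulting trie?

70

Trace insertions, counting only characters that open a new branch:
  "djnnnjdjd" → 9 new (d, j, n, n, n, j, d, j, d)
  "dnjwdww" → prefix "d" already present; 6 new (n, j, w, d, w, w)
  "dw" → prefix "d" already present; 1 new (w)
  "dwwdwjw" → prefix "dw" already present; 5 new (w, d, w, j, w)
  "djjnddwj" → prefix "dj" already present; 6 new (j, n, d, d, w, j)
  "dwd" → prefix "dw" already present; 1 new (d)
  "djnjwnndw" → prefix "djn" already present; 6 new (j, w, n, n, d, w)
  "dddwdndj" → prefix "d" already present; 7 new (d, d, w, d, n, d, j)
  "djwjjjddd" → prefix "dj" already present; 7 new (w, j, j, j, d, d, d)
  "ddnjdndwww" → prefix "dd" already present; 8 new (n, j, d, n, d, w, w, w)
  "djdnnd" → prefix "dj" already present; 4 new (d, n, n, d)
  "dwwwjddwnwn" → prefix "dww" already present; 8 new (w, j, d, d, w, n, w, n)
  "djnnwn" → prefix "djnn" already present; 2 new (w, n)
  "dd" → prefix "dd" already present; 0 new (none)
Total nodes = 9 + 6 + 1 + 5 + 6 + 1 + 6 + 7 + 7 + 8 + 4 + 8 + 2 + 0 = 70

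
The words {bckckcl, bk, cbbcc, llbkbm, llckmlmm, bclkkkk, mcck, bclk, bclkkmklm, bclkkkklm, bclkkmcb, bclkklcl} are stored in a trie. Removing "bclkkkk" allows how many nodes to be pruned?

0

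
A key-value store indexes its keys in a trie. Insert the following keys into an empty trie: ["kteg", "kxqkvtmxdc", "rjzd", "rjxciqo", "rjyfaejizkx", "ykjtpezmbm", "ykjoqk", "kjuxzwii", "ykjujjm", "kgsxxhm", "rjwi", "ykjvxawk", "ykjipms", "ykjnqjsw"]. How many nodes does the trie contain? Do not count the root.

Trace insertions, counting only characters that open a new branch:
  "kteg" → 4 new (k, t, e, g)
  "kxqkvtmxdc" → prefix "k" already present; 9 new (x, q, k, v, t, m, x, d, c)
  "rjzd" → 4 new (r, j, z, d)
  "rjxciqo" → prefix "rj" already present; 5 new (x, c, i, q, o)
  "rjyfaejizkx" → prefix "rj" already present; 9 new (y, f, a, e, j, i, z, k, x)
  "ykjtpezmbm" → 10 new (y, k, j, t, p, e, z, m, b, m)
  "ykjoqk" → prefix "ykj" already present; 3 new (o, q, k)
  "kjuxzwii" → prefix "k" already present; 7 new (j, u, x, z, w, i, i)
  "ykjujjm" → prefix "ykj" already present; 4 new (u, j, j, m)
  "kgsxxhm" → prefix "k" already present; 6 new (g, s, x, x, h, m)
  "rjwi" → prefix "rj" already present; 2 new (w, i)
  "ykjvxawk" → prefix "ykj" already present; 5 new (v, x, a, w, k)
  "ykjipms" → prefix "ykj" already present; 4 new (i, p, m, s)
  "ykjnqjsw" → prefix "ykj" already present; 5 new (n, q, j, s, w)
Total nodes = 4 + 9 + 4 + 5 + 9 + 10 + 3 + 7 + 4 + 6 + 2 + 5 + 4 + 5 = 77

77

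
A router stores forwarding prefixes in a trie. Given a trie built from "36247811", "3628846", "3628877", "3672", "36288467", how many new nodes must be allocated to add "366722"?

4

Walking "366722" from the root, the first 2 characters ("36") follow existing edges; "6" is the first miss.
So 6 − 2 = 4 new nodes.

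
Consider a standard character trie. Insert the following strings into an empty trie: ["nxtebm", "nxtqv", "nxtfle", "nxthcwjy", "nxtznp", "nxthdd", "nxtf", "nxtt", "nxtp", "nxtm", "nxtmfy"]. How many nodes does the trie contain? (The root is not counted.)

Count nodes per top-level branch (shared prefixes stored once):
  'n'-branch (nxtebm, nxtf, nxtfle, nxthcwjy, nxthdd, nxtm, nxtmfy, nxtp, nxtqv, nxtt, nxtznp): 26 nodes
Sum: 26

26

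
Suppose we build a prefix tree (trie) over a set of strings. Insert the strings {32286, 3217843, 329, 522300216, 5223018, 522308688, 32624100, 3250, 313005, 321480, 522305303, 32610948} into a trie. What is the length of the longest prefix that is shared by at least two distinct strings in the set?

5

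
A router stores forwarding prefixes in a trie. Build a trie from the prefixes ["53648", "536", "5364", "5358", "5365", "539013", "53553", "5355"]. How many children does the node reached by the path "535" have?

Follow the path "535" to its node, then look at its outgoing edges.
Characters that immediately follow "535" among the stored strings: {5, 8}.
That node has 2 child edges.

2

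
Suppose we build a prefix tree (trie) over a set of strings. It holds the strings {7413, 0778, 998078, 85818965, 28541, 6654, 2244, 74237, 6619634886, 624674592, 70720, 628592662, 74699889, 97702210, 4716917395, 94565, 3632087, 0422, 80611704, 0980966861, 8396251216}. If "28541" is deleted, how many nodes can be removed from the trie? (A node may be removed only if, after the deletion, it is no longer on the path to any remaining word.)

A node on "28541"'s path can go only if nothing else ends at it or branches off below it.
The suffix "8541" (4 nodes) is used only by "28541"; the node for "2" still has the child "2", so pruning stops there.
Nodes removed: 4

4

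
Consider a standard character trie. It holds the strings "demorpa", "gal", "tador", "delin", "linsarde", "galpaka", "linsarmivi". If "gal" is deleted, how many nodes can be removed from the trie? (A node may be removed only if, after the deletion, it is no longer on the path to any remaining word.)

Walk "gal" from the leaf back toward the root, removing each node that no remaining word uses.
Every node on "gal" is still needed (e.g. by "galpaka"), so nothing is freed.
Nodes removed: 0

0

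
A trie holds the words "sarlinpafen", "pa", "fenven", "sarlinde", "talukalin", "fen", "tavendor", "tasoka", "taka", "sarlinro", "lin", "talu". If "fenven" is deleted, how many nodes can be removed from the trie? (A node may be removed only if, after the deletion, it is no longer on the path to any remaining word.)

3

A node on "fenven"'s path can go only if nothing else ends at it or branches off below it.
The suffix "ven" (3 nodes) is used only by "fenven"; "fen" is itself a stored word, so pruning stops there.
Nodes removed: 3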